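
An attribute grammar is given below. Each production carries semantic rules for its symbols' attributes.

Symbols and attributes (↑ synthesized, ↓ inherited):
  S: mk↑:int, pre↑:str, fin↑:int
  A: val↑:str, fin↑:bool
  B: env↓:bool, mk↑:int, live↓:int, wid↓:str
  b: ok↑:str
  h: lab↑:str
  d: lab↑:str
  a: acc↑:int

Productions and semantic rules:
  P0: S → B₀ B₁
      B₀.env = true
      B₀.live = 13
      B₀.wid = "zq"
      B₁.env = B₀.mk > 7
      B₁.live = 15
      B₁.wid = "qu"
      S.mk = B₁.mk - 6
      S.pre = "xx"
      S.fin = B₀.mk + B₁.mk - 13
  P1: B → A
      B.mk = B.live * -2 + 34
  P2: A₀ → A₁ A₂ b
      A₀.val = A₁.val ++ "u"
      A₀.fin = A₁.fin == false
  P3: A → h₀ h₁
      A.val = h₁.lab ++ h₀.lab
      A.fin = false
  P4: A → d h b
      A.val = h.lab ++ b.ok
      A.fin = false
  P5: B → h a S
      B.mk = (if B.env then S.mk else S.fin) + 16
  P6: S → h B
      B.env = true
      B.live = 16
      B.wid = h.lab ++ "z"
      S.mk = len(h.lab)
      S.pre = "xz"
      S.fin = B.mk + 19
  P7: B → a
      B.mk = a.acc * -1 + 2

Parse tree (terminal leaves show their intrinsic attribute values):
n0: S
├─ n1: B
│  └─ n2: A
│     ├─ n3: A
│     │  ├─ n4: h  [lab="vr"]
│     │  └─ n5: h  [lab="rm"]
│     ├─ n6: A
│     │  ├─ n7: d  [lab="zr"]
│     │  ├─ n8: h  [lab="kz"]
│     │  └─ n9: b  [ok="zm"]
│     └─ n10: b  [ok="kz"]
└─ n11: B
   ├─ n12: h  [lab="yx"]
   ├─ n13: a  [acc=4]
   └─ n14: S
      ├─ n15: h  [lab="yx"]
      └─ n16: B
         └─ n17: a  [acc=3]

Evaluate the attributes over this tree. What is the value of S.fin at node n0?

13

1. n1.env = true  [true]
2. n1.live = 13  [13]
3. n1.wid = "zq"  ["zq"]
4. n4.lab = "vr"  [terminal]
5. n5.lab = "rm"  [terminal]
6. n3.val = "rmvr"  [h₁.lab ++ h₀.lab]
7. n3.fin = false  [false]
8. n7.lab = "zr"  [terminal]
9. n8.lab = "kz"  [terminal]
10. n9.ok = "zm"  [terminal]
11. n6.val = "kzzm"  [h.lab ++ b.ok]
12. n6.fin = false  [false]
13. n10.ok = "kz"  [terminal]
14. n2.val = "rmvru"  [A₁.val ++ "u"]
15. n2.fin = true  [A₁.fin == false]
16. n1.mk = 8  [B.live * -2 + 34]
17. n11.env = true  [B₀.mk > 7]
18. n11.live = 15  [15]
19. n11.wid = "qu"  ["qu"]
20. n12.lab = "yx"  [terminal]
21. n13.acc = 4  [terminal]
22. n15.lab = "yx"  [terminal]
23. n16.env = true  [true]
24. n16.live = 16  [16]
25. n16.wid = "yxz"  [h.lab ++ "z"]
26. n17.acc = 3  [terminal]
27. n16.mk = -1  [a.acc * -1 + 2]
28. n14.mk = 2  [len(h.lab)]
29. n14.pre = "xz"  ["xz"]
30. n14.fin = 18  [B.mk + 19]
31. n11.mk = 18  [(if B.env then S.mk else S.fin) + 16]
32. n0.mk = 12  [B₁.mk - 6]
33. n0.pre = "xx"  ["xx"]
34. n0.fin = 13  [B₀.mk + B₁.mk - 13]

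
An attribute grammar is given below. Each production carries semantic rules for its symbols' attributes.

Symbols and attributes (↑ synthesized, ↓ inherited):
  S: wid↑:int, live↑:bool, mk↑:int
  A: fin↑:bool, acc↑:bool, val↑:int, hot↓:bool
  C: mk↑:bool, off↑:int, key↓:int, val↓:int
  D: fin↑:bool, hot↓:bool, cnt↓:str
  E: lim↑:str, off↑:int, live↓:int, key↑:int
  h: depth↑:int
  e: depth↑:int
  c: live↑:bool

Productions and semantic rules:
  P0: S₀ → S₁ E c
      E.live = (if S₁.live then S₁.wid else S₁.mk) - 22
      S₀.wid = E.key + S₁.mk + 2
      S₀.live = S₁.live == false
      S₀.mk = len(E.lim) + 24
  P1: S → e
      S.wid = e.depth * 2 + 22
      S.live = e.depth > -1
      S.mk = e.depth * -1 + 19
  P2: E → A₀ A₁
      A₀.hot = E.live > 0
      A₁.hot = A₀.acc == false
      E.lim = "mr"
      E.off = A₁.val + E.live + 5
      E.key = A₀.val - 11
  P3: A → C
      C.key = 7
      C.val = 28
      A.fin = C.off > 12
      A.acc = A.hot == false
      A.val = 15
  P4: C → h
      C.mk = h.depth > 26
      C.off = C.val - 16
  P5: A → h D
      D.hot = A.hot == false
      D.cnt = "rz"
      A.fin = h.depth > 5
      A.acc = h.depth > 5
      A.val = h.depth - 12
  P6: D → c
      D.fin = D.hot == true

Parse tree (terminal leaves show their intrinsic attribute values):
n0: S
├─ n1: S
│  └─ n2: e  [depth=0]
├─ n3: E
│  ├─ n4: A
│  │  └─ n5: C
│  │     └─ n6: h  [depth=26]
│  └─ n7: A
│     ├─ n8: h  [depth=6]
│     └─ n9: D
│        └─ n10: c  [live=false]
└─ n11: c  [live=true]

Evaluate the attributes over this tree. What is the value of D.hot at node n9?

1. n2.depth = 0  [terminal]
2. n1.wid = 22  [e.depth * 2 + 22]
3. n1.live = true  [e.depth > -1]
4. n1.mk = 19  [e.depth * -1 + 19]
5. n3.live = 0  [(if S₁.live then S₁.wid else S₁.mk) - 22]
6. n4.hot = false  [E.live > 0]
7. n5.key = 7  [7]
8. n5.val = 28  [28]
9. n6.depth = 26  [terminal]
10. n5.mk = false  [h.depth > 26]
11. n5.off = 12  [C.val - 16]
12. n4.fin = false  [C.off > 12]
13. n4.acc = true  [A.hot == false]
14. n4.val = 15  [15]
15. n7.hot = false  [A₀.acc == false]
16. n8.depth = 6  [terminal]
17. n9.hot = true  [A.hot == false]
18. n9.cnt = "rz"  ["rz"]
19. n10.live = false  [terminal]
20. n9.fin = true  [D.hot == true]
21. n7.fin = true  [h.depth > 5]
22. n7.acc = true  [h.depth > 5]
23. n7.val = -6  [h.depth - 12]
24. n3.lim = "mr"  ["mr"]
25. n3.off = -1  [A₁.val + E.live + 5]
26. n3.key = 4  [A₀.val - 11]
27. n11.live = true  [terminal]
28. n0.wid = 25  [E.key + S₁.mk + 2]
29. n0.live = false  [S₁.live == false]
30. n0.mk = 26  [len(E.lim) + 24]

true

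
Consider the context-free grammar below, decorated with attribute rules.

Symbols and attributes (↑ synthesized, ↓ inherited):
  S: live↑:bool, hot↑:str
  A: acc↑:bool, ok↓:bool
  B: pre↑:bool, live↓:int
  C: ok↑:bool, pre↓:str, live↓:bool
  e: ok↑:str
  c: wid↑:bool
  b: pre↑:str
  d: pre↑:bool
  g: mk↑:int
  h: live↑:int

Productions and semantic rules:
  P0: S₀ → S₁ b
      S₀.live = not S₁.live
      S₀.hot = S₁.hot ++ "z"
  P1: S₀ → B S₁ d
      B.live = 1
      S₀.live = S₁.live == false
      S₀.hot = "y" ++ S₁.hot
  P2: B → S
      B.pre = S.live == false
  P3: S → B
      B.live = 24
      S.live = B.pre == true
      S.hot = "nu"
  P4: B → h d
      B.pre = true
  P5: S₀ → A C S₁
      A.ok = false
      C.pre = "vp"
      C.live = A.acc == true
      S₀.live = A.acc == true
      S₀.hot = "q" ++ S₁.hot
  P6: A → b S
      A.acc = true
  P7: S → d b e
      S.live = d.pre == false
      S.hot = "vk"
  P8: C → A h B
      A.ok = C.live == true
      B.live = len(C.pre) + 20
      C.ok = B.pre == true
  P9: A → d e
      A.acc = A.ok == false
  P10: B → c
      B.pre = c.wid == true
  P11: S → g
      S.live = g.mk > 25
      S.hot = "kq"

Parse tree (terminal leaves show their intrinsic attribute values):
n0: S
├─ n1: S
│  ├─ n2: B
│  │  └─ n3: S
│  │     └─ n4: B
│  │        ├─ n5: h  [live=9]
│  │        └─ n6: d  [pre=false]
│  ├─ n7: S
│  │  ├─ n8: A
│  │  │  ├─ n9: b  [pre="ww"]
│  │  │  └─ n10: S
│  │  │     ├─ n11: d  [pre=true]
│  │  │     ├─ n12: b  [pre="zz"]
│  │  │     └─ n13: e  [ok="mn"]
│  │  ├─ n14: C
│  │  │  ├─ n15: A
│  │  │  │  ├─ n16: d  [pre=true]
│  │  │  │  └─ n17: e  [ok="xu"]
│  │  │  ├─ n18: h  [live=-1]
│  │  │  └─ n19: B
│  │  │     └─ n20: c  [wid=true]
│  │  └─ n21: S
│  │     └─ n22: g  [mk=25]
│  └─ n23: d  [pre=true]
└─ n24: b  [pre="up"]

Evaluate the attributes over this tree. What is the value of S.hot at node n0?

"yqkqz"

1. n2.live = 1  [1]
2. n4.live = 24  [24]
3. n5.live = 9  [terminal]
4. n6.pre = false  [terminal]
5. n4.pre = true  [true]
6. n3.live = true  [B.pre == true]
7. n3.hot = "nu"  ["nu"]
8. n2.pre = false  [S.live == false]
9. n8.ok = false  [false]
10. n9.pre = "ww"  [terminal]
11. n11.pre = true  [terminal]
12. n12.pre = "zz"  [terminal]
13. n13.ok = "mn"  [terminal]
14. n10.live = false  [d.pre == false]
15. n10.hot = "vk"  ["vk"]
16. n8.acc = true  [true]
17. n14.pre = "vp"  ["vp"]
18. n14.live = true  [A.acc == true]
19. n15.ok = true  [C.live == true]
20. n16.pre = true  [terminal]
21. n17.ok = "xu"  [terminal]
22. n15.acc = false  [A.ok == false]
23. n18.live = -1  [terminal]
24. n19.live = 22  [len(C.pre) + 20]
25. n20.wid = true  [terminal]
26. n19.pre = true  [c.wid == true]
27. n14.ok = true  [B.pre == true]
28. n22.mk = 25  [terminal]
29. n21.live = false  [g.mk > 25]
30. n21.hot = "kq"  ["kq"]
31. n7.live = true  [A.acc == true]
32. n7.hot = "qkq"  ["q" ++ S₁.hot]
33. n23.pre = true  [terminal]
34. n1.live = false  [S₁.live == false]
35. n1.hot = "yqkq"  ["y" ++ S₁.hot]
36. n24.pre = "up"  [terminal]
37. n0.live = true  [not S₁.live]
38. n0.hot = "yqkqz"  [S₁.hot ++ "z"]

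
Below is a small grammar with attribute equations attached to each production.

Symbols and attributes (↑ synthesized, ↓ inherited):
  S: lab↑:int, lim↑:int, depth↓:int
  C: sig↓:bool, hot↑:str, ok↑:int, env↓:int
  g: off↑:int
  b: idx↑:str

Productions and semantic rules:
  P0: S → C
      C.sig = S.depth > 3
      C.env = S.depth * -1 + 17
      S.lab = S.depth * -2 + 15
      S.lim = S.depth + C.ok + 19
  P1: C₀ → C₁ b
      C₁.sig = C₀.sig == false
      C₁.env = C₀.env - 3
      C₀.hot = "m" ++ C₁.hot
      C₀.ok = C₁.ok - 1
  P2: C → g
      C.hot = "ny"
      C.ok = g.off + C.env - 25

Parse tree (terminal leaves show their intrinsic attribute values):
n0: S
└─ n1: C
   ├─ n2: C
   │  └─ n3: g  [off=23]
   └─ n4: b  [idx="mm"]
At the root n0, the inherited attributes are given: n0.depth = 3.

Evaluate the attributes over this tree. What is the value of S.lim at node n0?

30

1. n0.depth = 3  [given at root]
2. n1.sig = false  [S.depth > 3]
3. n1.env = 14  [S.depth * -1 + 17]
4. n2.sig = true  [C₀.sig == false]
5. n2.env = 11  [C₀.env - 3]
6. n3.off = 23  [terminal]
7. n2.hot = "ny"  ["ny"]
8. n2.ok = 9  [g.off + C.env - 25]
9. n4.idx = "mm"  [terminal]
10. n1.hot = "mny"  ["m" ++ C₁.hot]
11. n1.ok = 8  [C₁.ok - 1]
12. n0.lab = 9  [S.depth * -2 + 15]
13. n0.lim = 30  [S.depth + C.ok + 19]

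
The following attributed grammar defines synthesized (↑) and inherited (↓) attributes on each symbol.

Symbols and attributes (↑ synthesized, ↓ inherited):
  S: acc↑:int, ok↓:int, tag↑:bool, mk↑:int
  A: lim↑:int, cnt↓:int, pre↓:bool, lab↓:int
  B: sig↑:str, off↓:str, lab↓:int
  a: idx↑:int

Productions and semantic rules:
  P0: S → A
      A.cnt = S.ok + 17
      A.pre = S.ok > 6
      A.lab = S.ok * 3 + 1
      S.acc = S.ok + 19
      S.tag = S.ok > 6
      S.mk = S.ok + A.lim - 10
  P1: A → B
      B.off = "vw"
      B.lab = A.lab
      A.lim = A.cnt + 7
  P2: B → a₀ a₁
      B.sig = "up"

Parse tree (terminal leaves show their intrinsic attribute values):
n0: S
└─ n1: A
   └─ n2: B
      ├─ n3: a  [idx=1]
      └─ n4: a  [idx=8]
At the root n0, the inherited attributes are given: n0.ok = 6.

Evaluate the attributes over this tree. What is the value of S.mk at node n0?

1. n0.ok = 6  [given at root]
2. n1.cnt = 23  [S.ok + 17]
3. n1.pre = false  [S.ok > 6]
4. n1.lab = 19  [S.ok * 3 + 1]
5. n2.off = "vw"  ["vw"]
6. n2.lab = 19  [A.lab]
7. n3.idx = 1  [terminal]
8. n4.idx = 8  [terminal]
9. n2.sig = "up"  ["up"]
10. n1.lim = 30  [A.cnt + 7]
11. n0.acc = 25  [S.ok + 19]
12. n0.tag = false  [S.ok > 6]
13. n0.mk = 26  [S.ok + A.lim - 10]

26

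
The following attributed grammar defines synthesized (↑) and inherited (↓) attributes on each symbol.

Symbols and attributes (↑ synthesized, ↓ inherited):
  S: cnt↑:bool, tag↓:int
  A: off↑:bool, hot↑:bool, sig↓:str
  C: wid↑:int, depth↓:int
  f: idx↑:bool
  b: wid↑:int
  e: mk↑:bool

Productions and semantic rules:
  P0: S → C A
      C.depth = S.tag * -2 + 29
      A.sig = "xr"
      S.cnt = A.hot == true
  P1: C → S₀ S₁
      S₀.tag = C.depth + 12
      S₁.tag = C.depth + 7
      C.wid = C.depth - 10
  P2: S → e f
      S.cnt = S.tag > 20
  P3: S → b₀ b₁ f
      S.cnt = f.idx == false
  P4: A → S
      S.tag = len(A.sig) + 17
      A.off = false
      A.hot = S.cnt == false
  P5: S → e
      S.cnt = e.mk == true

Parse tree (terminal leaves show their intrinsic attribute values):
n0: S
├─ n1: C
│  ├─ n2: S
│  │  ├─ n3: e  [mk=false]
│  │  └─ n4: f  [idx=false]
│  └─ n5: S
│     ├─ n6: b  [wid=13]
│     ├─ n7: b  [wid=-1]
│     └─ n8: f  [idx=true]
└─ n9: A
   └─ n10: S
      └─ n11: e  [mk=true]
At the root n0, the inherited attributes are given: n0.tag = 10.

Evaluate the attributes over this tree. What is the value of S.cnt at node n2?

1. n0.tag = 10  [given at root]
2. n1.depth = 9  [S.tag * -2 + 29]
3. n2.tag = 21  [C.depth + 12]
4. n3.mk = false  [terminal]
5. n4.idx = false  [terminal]
6. n2.cnt = true  [S.tag > 20]
7. n5.tag = 16  [C.depth + 7]
8. n6.wid = 13  [terminal]
9. n7.wid = -1  [terminal]
10. n8.idx = true  [terminal]
11. n5.cnt = false  [f.idx == false]
12. n1.wid = -1  [C.depth - 10]
13. n9.sig = "xr"  ["xr"]
14. n10.tag = 19  [len(A.sig) + 17]
15. n11.mk = true  [terminal]
16. n10.cnt = true  [e.mk == true]
17. n9.off = false  [false]
18. n9.hot = false  [S.cnt == false]
19. n0.cnt = false  [A.hot == true]

true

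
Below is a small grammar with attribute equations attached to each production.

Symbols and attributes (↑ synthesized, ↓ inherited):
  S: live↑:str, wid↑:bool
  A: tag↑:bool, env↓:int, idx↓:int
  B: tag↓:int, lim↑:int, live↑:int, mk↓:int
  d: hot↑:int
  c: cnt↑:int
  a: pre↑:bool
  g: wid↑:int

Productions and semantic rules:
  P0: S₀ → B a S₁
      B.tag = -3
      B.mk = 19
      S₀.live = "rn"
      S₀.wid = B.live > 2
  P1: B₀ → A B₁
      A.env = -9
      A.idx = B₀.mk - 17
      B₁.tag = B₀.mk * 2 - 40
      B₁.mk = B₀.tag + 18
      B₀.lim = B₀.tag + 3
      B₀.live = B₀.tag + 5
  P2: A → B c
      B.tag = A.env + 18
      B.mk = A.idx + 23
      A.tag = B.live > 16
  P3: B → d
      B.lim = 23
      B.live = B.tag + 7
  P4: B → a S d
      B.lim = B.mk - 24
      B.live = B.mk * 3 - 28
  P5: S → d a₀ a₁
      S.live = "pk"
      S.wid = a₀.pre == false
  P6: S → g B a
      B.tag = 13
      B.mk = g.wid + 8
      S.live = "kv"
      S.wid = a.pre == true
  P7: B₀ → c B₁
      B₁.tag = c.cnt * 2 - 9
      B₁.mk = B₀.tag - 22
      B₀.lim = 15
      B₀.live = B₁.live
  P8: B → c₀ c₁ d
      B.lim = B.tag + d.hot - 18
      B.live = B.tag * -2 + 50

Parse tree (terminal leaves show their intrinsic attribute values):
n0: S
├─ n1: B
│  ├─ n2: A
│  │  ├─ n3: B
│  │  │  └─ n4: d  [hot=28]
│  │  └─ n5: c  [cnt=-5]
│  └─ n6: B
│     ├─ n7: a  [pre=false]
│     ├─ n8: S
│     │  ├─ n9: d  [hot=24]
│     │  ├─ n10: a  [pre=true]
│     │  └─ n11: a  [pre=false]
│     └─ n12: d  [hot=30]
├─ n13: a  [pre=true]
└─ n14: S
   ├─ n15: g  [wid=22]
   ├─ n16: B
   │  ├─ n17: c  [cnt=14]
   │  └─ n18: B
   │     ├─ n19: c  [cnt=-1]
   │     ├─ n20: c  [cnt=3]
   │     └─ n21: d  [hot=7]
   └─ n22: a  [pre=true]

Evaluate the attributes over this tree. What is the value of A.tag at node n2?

false

1. n1.tag = -3  [-3]
2. n1.mk = 19  [19]
3. n2.env = -9  [-9]
4. n2.idx = 2  [B₀.mk - 17]
5. n3.tag = 9  [A.env + 18]
6. n3.mk = 25  [A.idx + 23]
7. n4.hot = 28  [terminal]
8. n3.lim = 23  [23]
9. n3.live = 16  [B.tag + 7]
10. n5.cnt = -5  [terminal]
11. n2.tag = false  [B.live > 16]
12. n6.tag = -2  [B₀.mk * 2 - 40]
13. n6.mk = 15  [B₀.tag + 18]
14. n7.pre = false  [terminal]
15. n9.hot = 24  [terminal]
16. n10.pre = true  [terminal]
17. n11.pre = false  [terminal]
18. n8.live = "pk"  ["pk"]
19. n8.wid = false  [a₀.pre == false]
20. n12.hot = 30  [terminal]
21. n6.lim = -9  [B.mk - 24]
22. n6.live = 17  [B.mk * 3 - 28]
23. n1.lim = 0  [B₀.tag + 3]
24. n1.live = 2  [B₀.tag + 5]
25. n13.pre = true  [terminal]
26. n15.wid = 22  [terminal]
27. n16.tag = 13  [13]
28. n16.mk = 30  [g.wid + 8]
29. n17.cnt = 14  [terminal]
30. n18.tag = 19  [c.cnt * 2 - 9]
31. n18.mk = -9  [B₀.tag - 22]
32. n19.cnt = -1  [terminal]
33. n20.cnt = 3  [terminal]
34. n21.hot = 7  [terminal]
35. n18.lim = 8  [B.tag + d.hot - 18]
36. n18.live = 12  [B.tag * -2 + 50]
37. n16.lim = 15  [15]
38. n16.live = 12  [B₁.live]
39. n22.pre = true  [terminal]
40. n14.live = "kv"  ["kv"]
41. n14.wid = true  [a.pre == true]
42. n0.live = "rn"  ["rn"]
43. n0.wid = false  [B.live > 2]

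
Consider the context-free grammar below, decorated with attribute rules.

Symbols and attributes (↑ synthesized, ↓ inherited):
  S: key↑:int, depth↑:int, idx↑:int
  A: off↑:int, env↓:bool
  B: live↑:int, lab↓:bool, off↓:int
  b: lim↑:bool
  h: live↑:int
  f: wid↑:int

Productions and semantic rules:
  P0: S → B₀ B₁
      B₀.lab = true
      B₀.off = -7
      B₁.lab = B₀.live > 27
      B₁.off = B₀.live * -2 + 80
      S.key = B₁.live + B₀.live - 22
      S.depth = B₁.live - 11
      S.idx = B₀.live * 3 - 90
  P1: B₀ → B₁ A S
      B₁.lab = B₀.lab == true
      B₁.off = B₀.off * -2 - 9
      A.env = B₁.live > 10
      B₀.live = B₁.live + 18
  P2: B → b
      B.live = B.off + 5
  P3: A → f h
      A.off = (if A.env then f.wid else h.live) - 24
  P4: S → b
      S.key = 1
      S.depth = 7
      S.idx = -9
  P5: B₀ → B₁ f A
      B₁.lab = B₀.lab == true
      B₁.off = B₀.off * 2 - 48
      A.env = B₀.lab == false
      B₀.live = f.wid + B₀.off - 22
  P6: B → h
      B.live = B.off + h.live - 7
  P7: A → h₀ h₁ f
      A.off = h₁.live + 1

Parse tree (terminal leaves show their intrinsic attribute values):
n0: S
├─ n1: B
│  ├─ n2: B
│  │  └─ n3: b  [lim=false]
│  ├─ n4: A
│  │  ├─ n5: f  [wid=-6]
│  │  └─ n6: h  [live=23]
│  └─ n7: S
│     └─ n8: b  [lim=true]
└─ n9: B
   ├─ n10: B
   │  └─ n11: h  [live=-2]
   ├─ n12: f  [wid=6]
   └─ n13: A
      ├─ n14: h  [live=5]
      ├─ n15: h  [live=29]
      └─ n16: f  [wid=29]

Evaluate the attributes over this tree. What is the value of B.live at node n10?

-9

1. n1.lab = true  [true]
2. n1.off = -7  [-7]
3. n2.lab = true  [B₀.lab == true]
4. n2.off = 5  [B₀.off * -2 - 9]
5. n3.lim = false  [terminal]
6. n2.live = 10  [B.off + 5]
7. n4.env = false  [B₁.live > 10]
8. n5.wid = -6  [terminal]
9. n6.live = 23  [terminal]
10. n4.off = -1  [(if A.env then f.wid else h.live) - 24]
11. n8.lim = true  [terminal]
12. n7.key = 1  [1]
13. n7.depth = 7  [7]
14. n7.idx = -9  [-9]
15. n1.live = 28  [B₁.live + 18]
16. n9.lab = true  [B₀.live > 27]
17. n9.off = 24  [B₀.live * -2 + 80]
18. n10.lab = true  [B₀.lab == true]
19. n10.off = 0  [B₀.off * 2 - 48]
20. n11.live = -2  [terminal]
21. n10.live = -9  [B.off + h.live - 7]
22. n12.wid = 6  [terminal]
23. n13.env = false  [B₀.lab == false]
24. n14.live = 5  [terminal]
25. n15.live = 29  [terminal]
26. n16.wid = 29  [terminal]
27. n13.off = 30  [h₁.live + 1]
28. n9.live = 8  [f.wid + B₀.off - 22]
29. n0.key = 14  [B₁.live + B₀.live - 22]
30. n0.depth = -3  [B₁.live - 11]
31. n0.idx = -6  [B₀.live * 3 - 90]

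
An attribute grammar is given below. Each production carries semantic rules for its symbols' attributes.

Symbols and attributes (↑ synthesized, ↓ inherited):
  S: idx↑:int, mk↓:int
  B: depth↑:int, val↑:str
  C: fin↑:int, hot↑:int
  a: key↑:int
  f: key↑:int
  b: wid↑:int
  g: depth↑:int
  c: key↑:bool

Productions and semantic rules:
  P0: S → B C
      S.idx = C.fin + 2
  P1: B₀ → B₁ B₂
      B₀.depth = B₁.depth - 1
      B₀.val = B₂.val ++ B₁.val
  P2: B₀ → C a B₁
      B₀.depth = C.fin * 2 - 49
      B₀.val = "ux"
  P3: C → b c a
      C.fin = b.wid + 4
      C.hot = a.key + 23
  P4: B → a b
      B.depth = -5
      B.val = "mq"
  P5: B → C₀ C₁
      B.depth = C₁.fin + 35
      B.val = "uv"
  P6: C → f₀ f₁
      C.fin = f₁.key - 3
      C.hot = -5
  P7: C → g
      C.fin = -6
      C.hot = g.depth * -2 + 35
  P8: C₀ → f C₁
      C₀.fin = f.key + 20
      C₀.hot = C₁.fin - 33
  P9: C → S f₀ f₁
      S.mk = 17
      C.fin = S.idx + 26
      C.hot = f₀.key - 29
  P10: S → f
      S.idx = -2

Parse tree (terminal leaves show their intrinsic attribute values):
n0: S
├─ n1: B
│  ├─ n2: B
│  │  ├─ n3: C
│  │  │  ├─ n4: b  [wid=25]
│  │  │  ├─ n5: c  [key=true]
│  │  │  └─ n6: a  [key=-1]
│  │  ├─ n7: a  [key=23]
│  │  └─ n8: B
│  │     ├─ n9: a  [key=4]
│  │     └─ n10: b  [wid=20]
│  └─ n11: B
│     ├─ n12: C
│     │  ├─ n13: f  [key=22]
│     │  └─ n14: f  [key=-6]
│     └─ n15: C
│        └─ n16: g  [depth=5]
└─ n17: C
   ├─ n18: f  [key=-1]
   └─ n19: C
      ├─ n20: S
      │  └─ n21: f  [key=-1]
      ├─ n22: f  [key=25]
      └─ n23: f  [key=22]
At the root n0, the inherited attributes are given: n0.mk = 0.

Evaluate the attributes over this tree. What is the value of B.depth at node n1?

8

1. n0.mk = 0  [given at root]
2. n4.wid = 25  [terminal]
3. n5.key = true  [terminal]
4. n6.key = -1  [terminal]
5. n3.fin = 29  [b.wid + 4]
6. n3.hot = 22  [a.key + 23]
7. n7.key = 23  [terminal]
8. n9.key = 4  [terminal]
9. n10.wid = 20  [terminal]
10. n8.depth = -5  [-5]
11. n8.val = "mq"  ["mq"]
12. n2.depth = 9  [C.fin * 2 - 49]
13. n2.val = "ux"  ["ux"]
14. n13.key = 22  [terminal]
15. n14.key = -6  [terminal]
16. n12.fin = -9  [f₁.key - 3]
17. n12.hot = -5  [-5]
18. n16.depth = 5  [terminal]
19. n15.fin = -6  [-6]
20. n15.hot = 25  [g.depth * -2 + 35]
21. n11.depth = 29  [C₁.fin + 35]
22. n11.val = "uv"  ["uv"]
23. n1.depth = 8  [B₁.depth - 1]
24. n1.val = "uvux"  [B₂.val ++ B₁.val]
25. n18.key = -1  [terminal]
26. n20.mk = 17  [17]
27. n21.key = -1  [terminal]
28. n20.idx = -2  [-2]
29. n22.key = 25  [terminal]
30. n23.key = 22  [terminal]
31. n19.fin = 24  [S.idx + 26]
32. n19.hot = -4  [f₀.key - 29]
33. n17.fin = 19  [f.key + 20]
34. n17.hot = -9  [C₁.fin - 33]
35. n0.idx = 21  [C.fin + 2]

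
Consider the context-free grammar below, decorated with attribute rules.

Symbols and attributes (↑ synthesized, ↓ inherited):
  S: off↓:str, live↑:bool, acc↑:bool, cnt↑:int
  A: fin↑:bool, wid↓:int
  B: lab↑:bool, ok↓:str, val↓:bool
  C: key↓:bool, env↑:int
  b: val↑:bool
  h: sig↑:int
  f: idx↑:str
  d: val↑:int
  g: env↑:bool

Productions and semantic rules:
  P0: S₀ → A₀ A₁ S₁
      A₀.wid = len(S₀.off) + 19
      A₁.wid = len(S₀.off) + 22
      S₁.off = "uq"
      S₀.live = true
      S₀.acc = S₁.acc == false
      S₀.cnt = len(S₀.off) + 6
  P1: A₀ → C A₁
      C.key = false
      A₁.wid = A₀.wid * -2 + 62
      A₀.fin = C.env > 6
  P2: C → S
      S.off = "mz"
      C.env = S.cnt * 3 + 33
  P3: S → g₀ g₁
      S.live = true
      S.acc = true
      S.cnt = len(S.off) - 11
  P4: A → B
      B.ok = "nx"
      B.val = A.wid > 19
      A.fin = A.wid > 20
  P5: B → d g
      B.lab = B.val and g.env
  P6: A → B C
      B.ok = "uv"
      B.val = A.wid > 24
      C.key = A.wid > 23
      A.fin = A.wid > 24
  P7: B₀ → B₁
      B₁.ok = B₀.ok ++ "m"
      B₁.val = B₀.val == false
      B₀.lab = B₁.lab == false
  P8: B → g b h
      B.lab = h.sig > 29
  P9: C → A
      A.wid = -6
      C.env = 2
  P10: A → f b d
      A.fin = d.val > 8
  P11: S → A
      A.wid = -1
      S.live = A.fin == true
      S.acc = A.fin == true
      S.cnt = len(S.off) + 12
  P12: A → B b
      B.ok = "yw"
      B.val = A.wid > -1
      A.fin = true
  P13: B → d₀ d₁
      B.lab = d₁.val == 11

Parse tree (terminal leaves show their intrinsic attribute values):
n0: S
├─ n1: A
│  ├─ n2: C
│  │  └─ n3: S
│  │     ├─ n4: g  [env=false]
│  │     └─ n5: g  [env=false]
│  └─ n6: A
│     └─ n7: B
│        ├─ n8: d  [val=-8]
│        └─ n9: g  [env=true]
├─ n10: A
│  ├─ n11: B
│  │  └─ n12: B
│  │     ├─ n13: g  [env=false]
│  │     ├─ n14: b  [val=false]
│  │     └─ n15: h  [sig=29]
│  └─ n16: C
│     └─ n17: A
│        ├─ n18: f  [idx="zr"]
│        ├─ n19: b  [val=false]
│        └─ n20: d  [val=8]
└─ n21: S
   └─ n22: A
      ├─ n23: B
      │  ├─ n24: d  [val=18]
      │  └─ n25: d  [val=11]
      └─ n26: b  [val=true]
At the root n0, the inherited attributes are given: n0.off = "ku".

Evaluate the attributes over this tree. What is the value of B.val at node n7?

1. n0.off = "ku"  [given at root]
2. n1.wid = 21  [len(S₀.off) + 19]
3. n2.key = false  [false]
4. n3.off = "mz"  ["mz"]
5. n4.env = false  [terminal]
6. n5.env = false  [terminal]
7. n3.live = true  [true]
8. n3.acc = true  [true]
9. n3.cnt = -9  [len(S.off) - 11]
10. n2.env = 6  [S.cnt * 3 + 33]
11. n6.wid = 20  [A₀.wid * -2 + 62]
12. n7.ok = "nx"  ["nx"]
13. n7.val = true  [A.wid > 19]
14. n8.val = -8  [terminal]
15. n9.env = true  [terminal]
16. n7.lab = true  [B.val and g.env]
17. n6.fin = false  [A.wid > 20]
18. n1.fin = false  [C.env > 6]
19. n10.wid = 24  [len(S₀.off) + 22]
20. n11.ok = "uv"  ["uv"]
21. n11.val = false  [A.wid > 24]
22. n12.ok = "uvm"  [B₀.ok ++ "m"]
23. n12.val = true  [B₀.val == false]
24. n13.env = false  [terminal]
25. n14.val = false  [terminal]
26. n15.sig = 29  [terminal]
27. n12.lab = false  [h.sig > 29]
28. n11.lab = true  [B₁.lab == false]
29. n16.key = true  [A.wid > 23]
30. n17.wid = -6  [-6]
31. n18.idx = "zr"  [terminal]
32. n19.val = false  [terminal]
33. n20.val = 8  [terminal]
34. n17.fin = false  [d.val > 8]
35. n16.env = 2  [2]
36. n10.fin = false  [A.wid > 24]
37. n21.off = "uq"  ["uq"]
38. n22.wid = -1  [-1]
39. n23.ok = "yw"  ["yw"]
40. n23.val = false  [A.wid > -1]
41. n24.val = 18  [terminal]
42. n25.val = 11  [terminal]
43. n23.lab = true  [d₁.val == 11]
44. n26.val = true  [terminal]
45. n22.fin = true  [true]
46. n21.live = true  [A.fin == true]
47. n21.acc = true  [A.fin == true]
48. n21.cnt = 14  [len(S.off) + 12]
49. n0.live = true  [true]
50. n0.acc = false  [S₁.acc == false]
51. n0.cnt = 8  [len(S₀.off) + 6]

true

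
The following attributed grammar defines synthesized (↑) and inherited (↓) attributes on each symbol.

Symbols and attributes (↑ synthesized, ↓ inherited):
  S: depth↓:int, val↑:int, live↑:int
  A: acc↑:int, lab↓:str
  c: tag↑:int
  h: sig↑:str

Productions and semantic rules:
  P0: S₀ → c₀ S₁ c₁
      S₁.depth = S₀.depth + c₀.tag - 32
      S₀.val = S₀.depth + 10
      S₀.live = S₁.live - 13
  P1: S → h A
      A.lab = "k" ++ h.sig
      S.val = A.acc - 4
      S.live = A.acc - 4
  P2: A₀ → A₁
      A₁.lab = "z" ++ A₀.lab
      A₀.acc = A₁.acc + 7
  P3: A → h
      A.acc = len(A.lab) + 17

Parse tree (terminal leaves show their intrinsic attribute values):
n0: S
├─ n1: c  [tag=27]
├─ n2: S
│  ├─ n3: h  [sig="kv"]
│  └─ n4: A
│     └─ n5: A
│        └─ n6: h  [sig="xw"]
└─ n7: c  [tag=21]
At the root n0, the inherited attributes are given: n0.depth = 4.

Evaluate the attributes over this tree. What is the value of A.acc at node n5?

21

1. n0.depth = 4  [given at root]
2. n1.tag = 27  [terminal]
3. n2.depth = -1  [S₀.depth + c₀.tag - 32]
4. n3.sig = "kv"  [terminal]
5. n4.lab = "kkv"  ["k" ++ h.sig]
6. n5.lab = "zkkv"  ["z" ++ A₀.lab]
7. n6.sig = "xw"  [terminal]
8. n5.acc = 21  [len(A.lab) + 17]
9. n4.acc = 28  [A₁.acc + 7]
10. n2.val = 24  [A.acc - 4]
11. n2.live = 24  [A.acc - 4]
12. n7.tag = 21  [terminal]
13. n0.val = 14  [S₀.depth + 10]
14. n0.live = 11  [S₁.live - 13]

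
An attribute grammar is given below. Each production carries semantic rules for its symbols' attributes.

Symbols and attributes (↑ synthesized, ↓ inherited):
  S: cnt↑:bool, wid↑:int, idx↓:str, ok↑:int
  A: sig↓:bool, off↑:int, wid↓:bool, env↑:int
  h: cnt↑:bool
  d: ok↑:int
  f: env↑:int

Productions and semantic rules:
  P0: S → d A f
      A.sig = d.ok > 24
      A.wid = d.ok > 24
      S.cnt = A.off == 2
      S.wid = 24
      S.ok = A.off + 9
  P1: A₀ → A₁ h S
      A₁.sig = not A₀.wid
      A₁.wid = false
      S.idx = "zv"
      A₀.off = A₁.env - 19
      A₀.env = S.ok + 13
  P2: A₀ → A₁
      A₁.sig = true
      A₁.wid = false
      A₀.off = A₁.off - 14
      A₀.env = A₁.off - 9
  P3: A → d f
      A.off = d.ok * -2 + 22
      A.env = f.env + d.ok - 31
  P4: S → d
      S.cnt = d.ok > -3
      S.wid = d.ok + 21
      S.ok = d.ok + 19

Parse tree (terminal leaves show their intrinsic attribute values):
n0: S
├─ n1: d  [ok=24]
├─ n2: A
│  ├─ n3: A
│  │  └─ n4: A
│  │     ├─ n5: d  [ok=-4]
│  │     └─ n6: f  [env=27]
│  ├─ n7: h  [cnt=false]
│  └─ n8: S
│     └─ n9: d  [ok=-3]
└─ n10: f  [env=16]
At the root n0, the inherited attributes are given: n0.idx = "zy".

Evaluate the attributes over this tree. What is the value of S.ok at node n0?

11

1. n0.idx = "zy"  [given at root]
2. n1.ok = 24  [terminal]
3. n2.sig = false  [d.ok > 24]
4. n2.wid = false  [d.ok > 24]
5. n3.sig = true  [not A₀.wid]
6. n3.wid = false  [false]
7. n4.sig = true  [true]
8. n4.wid = false  [false]
9. n5.ok = -4  [terminal]
10. n6.env = 27  [terminal]
11. n4.off = 30  [d.ok * -2 + 22]
12. n4.env = -8  [f.env + d.ok - 31]
13. n3.off = 16  [A₁.off - 14]
14. n3.env = 21  [A₁.off - 9]
15. n7.cnt = false  [terminal]
16. n8.idx = "zv"  ["zv"]
17. n9.ok = -3  [terminal]
18. n8.cnt = false  [d.ok > -3]
19. n8.wid = 18  [d.ok + 21]
20. n8.ok = 16  [d.ok + 19]
21. n2.off = 2  [A₁.env - 19]
22. n2.env = 29  [S.ok + 13]
23. n10.env = 16  [terminal]
24. n0.cnt = true  [A.off == 2]
25. n0.wid = 24  [24]
26. n0.ok = 11  [A.off + 9]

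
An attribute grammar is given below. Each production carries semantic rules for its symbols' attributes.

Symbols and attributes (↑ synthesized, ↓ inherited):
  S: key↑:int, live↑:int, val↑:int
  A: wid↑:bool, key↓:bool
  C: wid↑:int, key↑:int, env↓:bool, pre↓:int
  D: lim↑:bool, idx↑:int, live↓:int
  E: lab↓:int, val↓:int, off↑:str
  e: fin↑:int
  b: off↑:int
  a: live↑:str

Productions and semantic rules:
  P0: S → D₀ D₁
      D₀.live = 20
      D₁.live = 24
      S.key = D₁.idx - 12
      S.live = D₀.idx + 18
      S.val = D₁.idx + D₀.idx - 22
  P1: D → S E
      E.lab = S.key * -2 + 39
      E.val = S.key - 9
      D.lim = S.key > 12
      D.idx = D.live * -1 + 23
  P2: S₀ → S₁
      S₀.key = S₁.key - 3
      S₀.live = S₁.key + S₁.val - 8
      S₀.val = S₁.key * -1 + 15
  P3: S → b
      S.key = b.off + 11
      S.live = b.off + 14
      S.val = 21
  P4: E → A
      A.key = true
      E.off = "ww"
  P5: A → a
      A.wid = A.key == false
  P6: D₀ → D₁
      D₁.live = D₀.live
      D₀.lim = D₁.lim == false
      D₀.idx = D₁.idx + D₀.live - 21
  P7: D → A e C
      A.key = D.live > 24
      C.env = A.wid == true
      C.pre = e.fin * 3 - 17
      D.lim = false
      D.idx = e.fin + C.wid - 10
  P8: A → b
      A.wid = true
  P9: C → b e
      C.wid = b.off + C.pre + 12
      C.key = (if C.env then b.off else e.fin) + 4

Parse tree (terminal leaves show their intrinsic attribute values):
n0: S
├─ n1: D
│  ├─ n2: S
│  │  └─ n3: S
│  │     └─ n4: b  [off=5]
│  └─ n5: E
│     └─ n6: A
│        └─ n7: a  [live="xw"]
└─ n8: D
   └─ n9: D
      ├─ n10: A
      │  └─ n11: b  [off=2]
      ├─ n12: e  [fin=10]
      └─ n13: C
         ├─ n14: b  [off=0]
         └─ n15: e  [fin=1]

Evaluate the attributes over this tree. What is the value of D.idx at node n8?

28

1. n1.live = 20  [20]
2. n4.off = 5  [terminal]
3. n3.key = 16  [b.off + 11]
4. n3.live = 19  [b.off + 14]
5. n3.val = 21  [21]
6. n2.key = 13  [S₁.key - 3]
7. n2.live = 29  [S₁.key + S₁.val - 8]
8. n2.val = -1  [S₁.key * -1 + 15]
9. n5.lab = 13  [S.key * -2 + 39]
10. n5.val = 4  [S.key - 9]
11. n6.key = true  [true]
12. n7.live = "xw"  [terminal]
13. n6.wid = false  [A.key == false]
14. n5.off = "ww"  ["ww"]
15. n1.lim = true  [S.key > 12]
16. n1.idx = 3  [D.live * -1 + 23]
17. n8.live = 24  [24]
18. n9.live = 24  [D₀.live]
19. n10.key = false  [D.live > 24]
20. n11.off = 2  [terminal]
21. n10.wid = true  [true]
22. n12.fin = 10  [terminal]
23. n13.env = true  [A.wid == true]
24. n13.pre = 13  [e.fin * 3 - 17]
25. n14.off = 0  [terminal]
26. n15.fin = 1  [terminal]
27. n13.wid = 25  [b.off + C.pre + 12]
28. n13.key = 4  [(if C.env then b.off else e.fin) + 4]
29. n9.lim = false  [false]
30. n9.idx = 25  [e.fin + C.wid - 10]
31. n8.lim = true  [D₁.lim == false]
32. n8.idx = 28  [D₁.idx + D₀.live - 21]
33. n0.key = 16  [D₁.idx - 12]
34. n0.live = 21  [D₀.idx + 18]
35. n0.val = 9  [D₁.idx + D₀.idx - 22]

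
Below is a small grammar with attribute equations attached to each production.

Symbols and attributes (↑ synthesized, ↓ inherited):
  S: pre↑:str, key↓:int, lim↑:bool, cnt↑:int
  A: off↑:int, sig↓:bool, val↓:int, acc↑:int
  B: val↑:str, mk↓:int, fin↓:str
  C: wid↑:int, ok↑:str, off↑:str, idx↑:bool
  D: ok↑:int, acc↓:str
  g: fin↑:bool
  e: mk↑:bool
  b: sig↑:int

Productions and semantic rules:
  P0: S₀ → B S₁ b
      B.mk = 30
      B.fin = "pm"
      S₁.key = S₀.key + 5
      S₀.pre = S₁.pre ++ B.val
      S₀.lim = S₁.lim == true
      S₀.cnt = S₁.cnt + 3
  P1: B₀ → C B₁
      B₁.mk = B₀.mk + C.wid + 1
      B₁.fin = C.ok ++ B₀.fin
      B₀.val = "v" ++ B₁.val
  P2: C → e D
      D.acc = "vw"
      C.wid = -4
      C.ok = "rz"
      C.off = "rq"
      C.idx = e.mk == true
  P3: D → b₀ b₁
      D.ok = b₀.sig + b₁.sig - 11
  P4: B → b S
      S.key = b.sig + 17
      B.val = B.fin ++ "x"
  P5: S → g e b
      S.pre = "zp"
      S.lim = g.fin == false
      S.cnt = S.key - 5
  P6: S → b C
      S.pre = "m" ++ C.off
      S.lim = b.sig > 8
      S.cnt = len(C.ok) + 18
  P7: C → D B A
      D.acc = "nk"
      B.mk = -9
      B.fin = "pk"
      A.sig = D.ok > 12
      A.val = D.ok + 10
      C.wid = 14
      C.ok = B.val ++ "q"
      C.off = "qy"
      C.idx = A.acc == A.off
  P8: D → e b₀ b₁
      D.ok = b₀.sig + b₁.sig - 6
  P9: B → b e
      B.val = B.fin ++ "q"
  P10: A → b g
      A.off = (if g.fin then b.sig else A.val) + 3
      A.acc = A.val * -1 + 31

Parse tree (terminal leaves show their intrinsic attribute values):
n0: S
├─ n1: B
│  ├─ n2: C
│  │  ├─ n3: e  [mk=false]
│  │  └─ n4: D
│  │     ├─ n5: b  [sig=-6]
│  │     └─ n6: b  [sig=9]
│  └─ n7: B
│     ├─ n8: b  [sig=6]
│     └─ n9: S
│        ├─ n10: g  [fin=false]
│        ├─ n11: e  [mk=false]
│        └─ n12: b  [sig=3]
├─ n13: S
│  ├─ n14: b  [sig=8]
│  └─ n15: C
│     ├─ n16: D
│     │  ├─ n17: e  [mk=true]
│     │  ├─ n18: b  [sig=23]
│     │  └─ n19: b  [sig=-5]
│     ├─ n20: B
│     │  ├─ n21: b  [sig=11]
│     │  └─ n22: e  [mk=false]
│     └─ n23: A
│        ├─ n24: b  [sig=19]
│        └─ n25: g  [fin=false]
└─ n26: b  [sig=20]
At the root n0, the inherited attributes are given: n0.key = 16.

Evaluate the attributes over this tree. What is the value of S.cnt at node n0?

25

1. n0.key = 16  [given at root]
2. n1.mk = 30  [30]
3. n1.fin = "pm"  ["pm"]
4. n3.mk = false  [terminal]
5. n4.acc = "vw"  ["vw"]
6. n5.sig = -6  [terminal]
7. n6.sig = 9  [terminal]
8. n4.ok = -8  [b₀.sig + b₁.sig - 11]
9. n2.wid = -4  [-4]
10. n2.ok = "rz"  ["rz"]
11. n2.off = "rq"  ["rq"]
12. n2.idx = false  [e.mk == true]
13. n7.mk = 27  [B₀.mk + C.wid + 1]
14. n7.fin = "rzpm"  [C.ok ++ B₀.fin]
15. n8.sig = 6  [terminal]
16. n9.key = 23  [b.sig + 17]
17. n10.fin = false  [terminal]
18. n11.mk = false  [terminal]
19. n12.sig = 3  [terminal]
20. n9.pre = "zp"  ["zp"]
21. n9.lim = true  [g.fin == false]
22. n9.cnt = 18  [S.key - 5]
23. n7.val = "rzpmx"  [B.fin ++ "x"]
24. n1.val = "vrzpmx"  ["v" ++ B₁.val]
25. n13.key = 21  [S₀.key + 5]
26. n14.sig = 8  [terminal]
27. n16.acc = "nk"  ["nk"]
28. n17.mk = true  [terminal]
29. n18.sig = 23  [terminal]
30. n19.sig = -5  [terminal]
31. n16.ok = 12  [b₀.sig + b₁.sig - 6]
32. n20.mk = -9  [-9]
33. n20.fin = "pk"  ["pk"]
34. n21.sig = 11  [terminal]
35. n22.mk = false  [terminal]
36. n20.val = "pkq"  [B.fin ++ "q"]
37. n23.sig = false  [D.ok > 12]
38. n23.val = 22  [D.ok + 10]
39. n24.sig = 19  [terminal]
40. n25.fin = false  [terminal]
41. n23.off = 25  [(if g.fin then b.sig else A.val) + 3]
42. n23.acc = 9  [A.val * -1 + 31]
43. n15.wid = 14  [14]
44. n15.ok = "pkqq"  [B.val ++ "q"]
45. n15.off = "qy"  ["qy"]
46. n15.idx = false  [A.acc == A.off]
47. n13.pre = "mqy"  ["m" ++ C.off]
48. n13.lim = false  [b.sig > 8]
49. n13.cnt = 22  [len(C.ok) + 18]
50. n26.sig = 20  [terminal]
51. n0.pre = "mqyvrzpmx"  [S₁.pre ++ B.val]
52. n0.lim = false  [S₁.lim == true]
53. n0.cnt = 25  [S₁.cnt + 3]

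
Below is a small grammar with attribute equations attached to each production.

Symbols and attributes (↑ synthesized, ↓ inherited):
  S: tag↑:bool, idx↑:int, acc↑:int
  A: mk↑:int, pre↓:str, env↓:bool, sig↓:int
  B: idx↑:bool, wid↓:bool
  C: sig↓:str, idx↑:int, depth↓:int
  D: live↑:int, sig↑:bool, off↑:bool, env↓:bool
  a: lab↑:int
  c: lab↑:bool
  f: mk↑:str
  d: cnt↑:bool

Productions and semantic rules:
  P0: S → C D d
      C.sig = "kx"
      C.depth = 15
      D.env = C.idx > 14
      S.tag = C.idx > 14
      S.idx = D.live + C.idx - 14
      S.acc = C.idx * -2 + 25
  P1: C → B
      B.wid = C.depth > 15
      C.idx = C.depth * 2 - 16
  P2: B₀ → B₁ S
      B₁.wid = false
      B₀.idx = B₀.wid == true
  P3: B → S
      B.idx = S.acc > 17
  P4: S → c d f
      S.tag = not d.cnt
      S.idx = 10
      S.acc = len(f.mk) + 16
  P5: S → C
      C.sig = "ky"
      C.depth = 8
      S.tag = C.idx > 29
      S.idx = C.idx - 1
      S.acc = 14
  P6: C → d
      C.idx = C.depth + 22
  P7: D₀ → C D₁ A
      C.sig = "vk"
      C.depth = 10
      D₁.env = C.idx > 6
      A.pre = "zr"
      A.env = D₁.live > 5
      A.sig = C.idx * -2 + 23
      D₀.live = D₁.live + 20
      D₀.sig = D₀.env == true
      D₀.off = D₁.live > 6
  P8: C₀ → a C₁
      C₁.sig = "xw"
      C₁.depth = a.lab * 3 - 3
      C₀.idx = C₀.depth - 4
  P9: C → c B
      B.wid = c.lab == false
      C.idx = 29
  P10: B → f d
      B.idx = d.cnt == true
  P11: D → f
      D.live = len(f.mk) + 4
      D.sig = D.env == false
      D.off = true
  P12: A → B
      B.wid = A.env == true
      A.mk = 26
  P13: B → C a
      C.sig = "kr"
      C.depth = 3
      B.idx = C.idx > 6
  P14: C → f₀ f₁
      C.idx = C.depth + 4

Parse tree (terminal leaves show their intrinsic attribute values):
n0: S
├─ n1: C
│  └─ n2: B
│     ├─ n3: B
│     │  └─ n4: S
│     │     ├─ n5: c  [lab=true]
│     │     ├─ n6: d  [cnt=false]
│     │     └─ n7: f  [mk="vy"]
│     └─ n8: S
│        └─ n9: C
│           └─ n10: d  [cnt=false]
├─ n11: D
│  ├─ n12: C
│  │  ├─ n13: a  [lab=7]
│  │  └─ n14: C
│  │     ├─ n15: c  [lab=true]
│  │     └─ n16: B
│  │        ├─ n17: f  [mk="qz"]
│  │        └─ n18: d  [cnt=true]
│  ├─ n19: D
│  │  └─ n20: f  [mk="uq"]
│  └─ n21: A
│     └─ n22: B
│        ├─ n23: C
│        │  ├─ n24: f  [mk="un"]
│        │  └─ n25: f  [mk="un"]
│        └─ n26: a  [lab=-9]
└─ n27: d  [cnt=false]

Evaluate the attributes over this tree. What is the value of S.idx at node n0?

26

1. n1.sig = "kx"  ["kx"]
2. n1.depth = 15  [15]
3. n2.wid = false  [C.depth > 15]
4. n3.wid = false  [false]
5. n5.lab = true  [terminal]
6. n6.cnt = false  [terminal]
7. n7.mk = "vy"  [terminal]
8. n4.tag = true  [not d.cnt]
9. n4.idx = 10  [10]
10. n4.acc = 18  [len(f.mk) + 16]
11. n3.idx = true  [S.acc > 17]
12. n9.sig = "ky"  ["ky"]
13. n9.depth = 8  [8]
14. n10.cnt = false  [terminal]
15. n9.idx = 30  [C.depth + 22]
16. n8.tag = true  [C.idx > 29]
17. n8.idx = 29  [C.idx - 1]
18. n8.acc = 14  [14]
19. n2.idx = false  [B₀.wid == true]
20. n1.idx = 14  [C.depth * 2 - 16]
21. n11.env = false  [C.idx > 14]
22. n12.sig = "vk"  ["vk"]
23. n12.depth = 10  [10]
24. n13.lab = 7  [terminal]
25. n14.sig = "xw"  ["xw"]
26. n14.depth = 18  [a.lab * 3 - 3]
27. n15.lab = true  [terminal]
28. n16.wid = false  [c.lab == false]
29. n17.mk = "qz"  [terminal]
30. n18.cnt = true  [terminal]
31. n16.idx = true  [d.cnt == true]
32. n14.idx = 29  [29]
33. n12.idx = 6  [C₀.depth - 4]
34. n19.env = false  [C.idx > 6]
35. n20.mk = "uq"  [terminal]
36. n19.live = 6  [len(f.mk) + 4]
37. n19.sig = true  [D.env == false]
38. n19.off = true  [true]
39. n21.pre = "zr"  ["zr"]
40. n21.env = true  [D₁.live > 5]
41. n21.sig = 11  [C.idx * -2 + 23]
42. n22.wid = true  [A.env == true]
43. n23.sig = "kr"  ["kr"]
44. n23.depth = 3  [3]
45. n24.mk = "un"  [terminal]
46. n25.mk = "un"  [terminal]
47. n23.idx = 7  [C.depth + 4]
48. n26.lab = -9  [terminal]
49. n22.idx = true  [C.idx > 6]
50. n21.mk = 26  [26]
51. n11.live = 26  [D₁.live + 20]
52. n11.sig = false  [D₀.env == true]
53. n11.off = false  [D₁.live > 6]
54. n27.cnt = false  [terminal]
55. n0.tag = false  [C.idx > 14]
56. n0.idx = 26  [D.live + C.idx - 14]
57. n0.acc = -3  [C.idx * -2 + 25]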